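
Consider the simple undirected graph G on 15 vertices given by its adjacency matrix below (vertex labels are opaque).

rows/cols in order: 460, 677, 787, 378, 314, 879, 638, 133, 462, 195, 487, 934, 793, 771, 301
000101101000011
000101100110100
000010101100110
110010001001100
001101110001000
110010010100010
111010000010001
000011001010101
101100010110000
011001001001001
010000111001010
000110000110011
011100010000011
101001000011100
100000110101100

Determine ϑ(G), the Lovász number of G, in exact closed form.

5

Vertex 879 has 6 neighbors: 460, 677, 314, 133, 195, 771.
Vertex 787 has 6 neighbors: 314, 638, 462, 195, 793, 771.
Vertex 301 has 6 neighbors: 460, 638, 133, 195, 934, 793.
N(378) = {460, 677, 314, 462, 934, 793}, |N(378)| = 6.
deg(v) = 6 for all v (|V|=15); this is K(6,2), the Kneser graph.
The 3 distinct eigenvalues: [6.0, 1.0, -3.0].
−15·(-3) / ((6)−(-3)) = 5 = ϑ(G).
Numerically 5.000000.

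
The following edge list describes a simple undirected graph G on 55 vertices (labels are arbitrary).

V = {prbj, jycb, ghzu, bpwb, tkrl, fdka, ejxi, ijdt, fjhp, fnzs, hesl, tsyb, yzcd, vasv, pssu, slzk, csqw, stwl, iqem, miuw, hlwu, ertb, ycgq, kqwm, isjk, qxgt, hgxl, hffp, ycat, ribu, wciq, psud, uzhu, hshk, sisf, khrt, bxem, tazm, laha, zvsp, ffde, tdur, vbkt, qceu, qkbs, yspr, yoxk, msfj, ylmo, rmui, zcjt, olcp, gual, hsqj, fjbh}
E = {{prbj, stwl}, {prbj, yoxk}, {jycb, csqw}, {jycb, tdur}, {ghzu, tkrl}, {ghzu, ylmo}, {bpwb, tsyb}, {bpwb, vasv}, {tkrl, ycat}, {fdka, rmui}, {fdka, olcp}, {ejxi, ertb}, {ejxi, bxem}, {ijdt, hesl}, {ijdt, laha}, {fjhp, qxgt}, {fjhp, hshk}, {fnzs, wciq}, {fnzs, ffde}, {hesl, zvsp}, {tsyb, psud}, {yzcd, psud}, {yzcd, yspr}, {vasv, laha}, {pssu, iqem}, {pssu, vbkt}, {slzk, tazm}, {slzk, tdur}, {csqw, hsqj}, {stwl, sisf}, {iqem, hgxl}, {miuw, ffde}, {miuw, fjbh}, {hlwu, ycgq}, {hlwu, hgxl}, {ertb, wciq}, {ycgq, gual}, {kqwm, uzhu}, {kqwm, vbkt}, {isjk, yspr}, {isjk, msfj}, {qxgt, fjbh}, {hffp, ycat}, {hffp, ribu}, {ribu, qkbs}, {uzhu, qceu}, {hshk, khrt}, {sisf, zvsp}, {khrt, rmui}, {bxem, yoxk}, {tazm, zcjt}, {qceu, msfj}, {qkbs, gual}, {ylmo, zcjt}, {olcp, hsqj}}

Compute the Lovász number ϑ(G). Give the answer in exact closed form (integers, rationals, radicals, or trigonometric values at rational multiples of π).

N(qceu) = {uzhu, msfj}, |N(qceu)| = 2.
N(hshk) = {fjhp, khrt}, |N(hshk)| = 2.
deg(pssu) = 2; N(pssu) = {iqem, vbkt}.
deg(tsyb) = 2; N(tsyb) = {bpwb, psud}.
2-regular, N=55; this is C_{55}, the 55-cycle.
spec(A) ≈ [2.0, 1.986963, 1.948024, 1.883689, 1.794797, 1.682507, 1.548283, 1.393875, 1.221296, 1.032795, 0.83083, 0.618034, 0.397181, 0.17115, -0.057112, -0.28463, -0.508437, -0.725615, -0.933335, -1.128886, -1.309721, -1.473482, -1.618034, -1.741492, -1.842247, -1.918986, -1.970708, -1.996738] (distinct, 6 d.p.).
With N=55: ϑ(G) = 55·(-(-1)*2*cos(pi/55))/(2−(-2*cos(pi/55))) = 55*cos(pi/55)/(cos(pi/55) + 1).
= 27.47756… (decimal).
27 ≤ 55*cos(pi/55)/(cos(pi/55) + 1) ≤ 28: both strict.

55*cos(pi/55)/(cos(pi/55) + 1)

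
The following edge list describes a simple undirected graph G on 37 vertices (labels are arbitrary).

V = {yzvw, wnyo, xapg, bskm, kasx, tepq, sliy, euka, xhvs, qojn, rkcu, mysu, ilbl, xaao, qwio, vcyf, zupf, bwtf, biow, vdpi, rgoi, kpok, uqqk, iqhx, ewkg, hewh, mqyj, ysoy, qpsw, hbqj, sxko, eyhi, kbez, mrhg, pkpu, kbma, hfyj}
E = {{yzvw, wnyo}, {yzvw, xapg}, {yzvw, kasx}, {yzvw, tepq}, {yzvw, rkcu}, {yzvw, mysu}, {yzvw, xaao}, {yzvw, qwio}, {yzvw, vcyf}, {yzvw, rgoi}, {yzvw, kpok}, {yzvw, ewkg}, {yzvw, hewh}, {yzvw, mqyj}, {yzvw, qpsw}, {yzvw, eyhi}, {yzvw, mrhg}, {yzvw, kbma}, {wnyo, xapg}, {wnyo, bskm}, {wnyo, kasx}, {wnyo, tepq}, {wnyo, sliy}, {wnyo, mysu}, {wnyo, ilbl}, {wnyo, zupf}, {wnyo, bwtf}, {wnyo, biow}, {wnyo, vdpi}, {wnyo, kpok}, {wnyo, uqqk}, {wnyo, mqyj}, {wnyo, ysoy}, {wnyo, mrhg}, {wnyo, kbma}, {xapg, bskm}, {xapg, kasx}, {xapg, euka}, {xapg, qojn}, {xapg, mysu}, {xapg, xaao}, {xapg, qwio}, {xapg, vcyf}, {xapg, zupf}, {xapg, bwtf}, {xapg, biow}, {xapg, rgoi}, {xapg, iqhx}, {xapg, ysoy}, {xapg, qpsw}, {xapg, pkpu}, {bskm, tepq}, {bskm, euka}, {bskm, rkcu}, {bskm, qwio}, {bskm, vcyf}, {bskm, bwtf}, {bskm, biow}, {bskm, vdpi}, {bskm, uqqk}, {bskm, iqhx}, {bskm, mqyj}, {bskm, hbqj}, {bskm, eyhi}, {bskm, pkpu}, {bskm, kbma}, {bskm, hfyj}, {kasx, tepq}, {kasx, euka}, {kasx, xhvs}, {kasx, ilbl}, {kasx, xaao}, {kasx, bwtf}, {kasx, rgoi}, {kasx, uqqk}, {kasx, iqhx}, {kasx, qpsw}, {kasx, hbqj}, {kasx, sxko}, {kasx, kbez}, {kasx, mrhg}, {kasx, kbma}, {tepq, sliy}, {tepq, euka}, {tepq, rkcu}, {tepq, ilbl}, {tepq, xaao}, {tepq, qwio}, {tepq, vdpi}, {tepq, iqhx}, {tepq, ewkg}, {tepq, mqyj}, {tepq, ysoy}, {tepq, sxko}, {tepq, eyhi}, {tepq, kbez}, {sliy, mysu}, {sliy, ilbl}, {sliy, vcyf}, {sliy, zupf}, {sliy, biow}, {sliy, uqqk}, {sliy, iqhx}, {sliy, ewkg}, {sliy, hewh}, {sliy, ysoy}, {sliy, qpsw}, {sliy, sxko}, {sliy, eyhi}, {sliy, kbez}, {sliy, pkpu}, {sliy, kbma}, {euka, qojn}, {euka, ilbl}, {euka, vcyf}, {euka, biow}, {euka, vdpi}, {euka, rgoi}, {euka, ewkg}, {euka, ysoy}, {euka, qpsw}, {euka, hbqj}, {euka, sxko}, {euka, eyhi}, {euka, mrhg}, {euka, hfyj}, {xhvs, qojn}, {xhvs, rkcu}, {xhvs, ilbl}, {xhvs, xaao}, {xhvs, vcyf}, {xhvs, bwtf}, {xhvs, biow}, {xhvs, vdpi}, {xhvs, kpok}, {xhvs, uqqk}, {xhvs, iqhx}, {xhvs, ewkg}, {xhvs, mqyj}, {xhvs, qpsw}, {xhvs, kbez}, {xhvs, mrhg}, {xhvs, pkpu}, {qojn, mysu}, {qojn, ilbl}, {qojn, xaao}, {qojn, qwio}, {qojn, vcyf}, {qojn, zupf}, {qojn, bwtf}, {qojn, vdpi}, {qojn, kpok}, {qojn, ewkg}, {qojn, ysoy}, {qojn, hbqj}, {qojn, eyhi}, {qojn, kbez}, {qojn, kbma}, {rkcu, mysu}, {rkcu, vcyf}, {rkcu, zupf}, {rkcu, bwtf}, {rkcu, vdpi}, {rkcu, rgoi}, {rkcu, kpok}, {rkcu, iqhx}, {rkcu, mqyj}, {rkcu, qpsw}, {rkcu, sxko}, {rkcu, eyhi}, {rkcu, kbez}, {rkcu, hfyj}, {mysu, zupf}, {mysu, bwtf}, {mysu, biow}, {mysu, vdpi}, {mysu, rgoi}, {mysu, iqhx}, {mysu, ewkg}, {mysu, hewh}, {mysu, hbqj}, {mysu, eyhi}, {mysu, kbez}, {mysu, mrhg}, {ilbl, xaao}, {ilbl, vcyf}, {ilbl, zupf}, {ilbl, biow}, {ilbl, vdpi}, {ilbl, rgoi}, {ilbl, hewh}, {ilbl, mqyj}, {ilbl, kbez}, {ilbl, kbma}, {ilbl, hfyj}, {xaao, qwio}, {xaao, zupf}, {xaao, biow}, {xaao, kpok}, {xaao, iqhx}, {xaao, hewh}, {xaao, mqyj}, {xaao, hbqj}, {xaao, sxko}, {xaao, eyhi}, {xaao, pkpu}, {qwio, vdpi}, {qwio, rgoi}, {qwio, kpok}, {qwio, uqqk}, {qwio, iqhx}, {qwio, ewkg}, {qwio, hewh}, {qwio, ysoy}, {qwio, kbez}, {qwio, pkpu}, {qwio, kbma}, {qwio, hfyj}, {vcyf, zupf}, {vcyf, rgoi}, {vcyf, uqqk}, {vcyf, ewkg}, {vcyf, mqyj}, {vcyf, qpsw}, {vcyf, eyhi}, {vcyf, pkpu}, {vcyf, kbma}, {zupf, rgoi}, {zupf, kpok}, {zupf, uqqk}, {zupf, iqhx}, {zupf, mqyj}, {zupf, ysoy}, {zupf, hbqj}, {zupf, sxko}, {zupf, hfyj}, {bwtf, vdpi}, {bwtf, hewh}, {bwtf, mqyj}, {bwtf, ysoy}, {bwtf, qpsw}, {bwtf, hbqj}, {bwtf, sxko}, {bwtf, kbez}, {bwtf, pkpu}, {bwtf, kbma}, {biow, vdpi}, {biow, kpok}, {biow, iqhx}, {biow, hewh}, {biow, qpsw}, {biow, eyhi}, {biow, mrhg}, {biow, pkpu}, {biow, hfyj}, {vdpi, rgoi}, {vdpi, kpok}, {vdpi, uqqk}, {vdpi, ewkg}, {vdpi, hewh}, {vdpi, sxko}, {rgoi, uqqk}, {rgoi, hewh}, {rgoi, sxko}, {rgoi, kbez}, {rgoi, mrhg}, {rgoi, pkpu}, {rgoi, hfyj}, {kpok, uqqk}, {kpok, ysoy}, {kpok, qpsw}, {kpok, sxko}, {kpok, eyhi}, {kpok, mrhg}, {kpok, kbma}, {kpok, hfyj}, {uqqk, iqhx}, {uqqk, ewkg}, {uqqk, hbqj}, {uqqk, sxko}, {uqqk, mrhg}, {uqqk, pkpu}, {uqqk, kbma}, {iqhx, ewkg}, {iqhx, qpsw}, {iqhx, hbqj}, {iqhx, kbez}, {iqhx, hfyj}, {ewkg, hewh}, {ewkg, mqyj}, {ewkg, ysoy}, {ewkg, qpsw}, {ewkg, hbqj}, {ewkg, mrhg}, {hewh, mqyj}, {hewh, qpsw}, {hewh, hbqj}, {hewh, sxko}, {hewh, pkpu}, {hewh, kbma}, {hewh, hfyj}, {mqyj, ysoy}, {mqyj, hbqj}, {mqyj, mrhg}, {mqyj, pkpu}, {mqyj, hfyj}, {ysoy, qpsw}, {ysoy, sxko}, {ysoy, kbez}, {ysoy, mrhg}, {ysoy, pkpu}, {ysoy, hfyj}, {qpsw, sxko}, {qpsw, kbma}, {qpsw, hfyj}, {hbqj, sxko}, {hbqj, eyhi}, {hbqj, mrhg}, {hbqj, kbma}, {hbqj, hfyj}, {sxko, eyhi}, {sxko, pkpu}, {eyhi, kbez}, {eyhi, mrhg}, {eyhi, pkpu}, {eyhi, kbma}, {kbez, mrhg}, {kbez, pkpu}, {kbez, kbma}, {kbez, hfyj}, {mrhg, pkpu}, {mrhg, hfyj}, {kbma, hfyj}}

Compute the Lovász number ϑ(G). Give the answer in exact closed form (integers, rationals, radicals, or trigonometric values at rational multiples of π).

sqrt(37)

Vertex xhvs has 18 neighbors: kasx, qojn, rkcu, ilbl, xaao, vcyf, bwtf, biow, vdpi, kpok, uqqk, iqhx, ewkg, mqyj, qpsw, kbez, mrhg, pkpu.
Vertex wnyo has 18 neighbors: yzvw, xapg, bskm, kasx, tepq, sliy, mysu, ilbl, zupf, bwtf, biow, vdpi, kpok, uqqk, mqyj, ysoy, mrhg, kbma.
N(vcyf) = {yzvw, xapg, bskm, sliy, euka, xhvs, qojn, rkcu, ilbl, zupf, rgoi, uqqk, ewkg, mqyj, qpsw, eyhi, pkpu, kbma}, |N(vcyf)| = 18.
deg(bskm) = 18; N(bskm) = {wnyo, xapg, tepq, euka, rkcu, qwio, vcyf, bwtf, biow, vdpi, uqqk, iqhx, mqyj, hbqj, eyhi, pkpu, kbma, hfyj}.
37-vertex 18-regular graph: strongly regular (37,18,8,9).
A has 3 distinct eigenvalues ≈ [18.0, 2.5414, -3.5414].
ϑ = −N·λ_min/(λ_max−λ_min) = −37·(-sqrt(37)/2 - 1/2)/(18−(-sqrt(37)/2 - 1/2)) = sqrt(37).
Numerically 6.08276.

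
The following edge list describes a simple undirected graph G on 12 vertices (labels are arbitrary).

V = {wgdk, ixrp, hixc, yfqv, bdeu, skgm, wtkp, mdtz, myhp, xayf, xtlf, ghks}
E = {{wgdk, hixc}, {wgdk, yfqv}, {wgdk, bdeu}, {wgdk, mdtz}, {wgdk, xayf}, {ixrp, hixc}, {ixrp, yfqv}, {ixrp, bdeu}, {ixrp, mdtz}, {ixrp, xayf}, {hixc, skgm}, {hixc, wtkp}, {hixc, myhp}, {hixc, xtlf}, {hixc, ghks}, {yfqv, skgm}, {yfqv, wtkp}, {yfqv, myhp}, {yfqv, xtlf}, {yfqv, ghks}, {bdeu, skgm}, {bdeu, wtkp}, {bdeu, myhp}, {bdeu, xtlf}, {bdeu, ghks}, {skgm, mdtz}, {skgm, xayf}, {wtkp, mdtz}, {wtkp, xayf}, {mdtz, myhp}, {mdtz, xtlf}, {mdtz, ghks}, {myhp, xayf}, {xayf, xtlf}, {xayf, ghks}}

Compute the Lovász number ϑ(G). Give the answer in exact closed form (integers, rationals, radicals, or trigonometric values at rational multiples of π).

7

Vertex ghks has 5 neighbors: hixc, yfqv, bdeu, mdtz, xayf.
deg(xayf) = 7; N(xayf) = {wgdk, ixrp, skgm, wtkp, myhp, xtlf, ghks}.
deg(wgdk) = 5; N(wgdk) = {hixc, yfqv, bdeu, mdtz, xayf}.
deg(myhp) = 5; N(myhp) = {hixc, yfqv, bdeu, mdtz, xayf}.
G = K_{7,5}: α = 7 = χ(Ḡ), so ϑ = 7.
ϑ(G) ≈ 7.000000.
Lovász sandwich 7 ≤ 7 ≤ 7: collapsed.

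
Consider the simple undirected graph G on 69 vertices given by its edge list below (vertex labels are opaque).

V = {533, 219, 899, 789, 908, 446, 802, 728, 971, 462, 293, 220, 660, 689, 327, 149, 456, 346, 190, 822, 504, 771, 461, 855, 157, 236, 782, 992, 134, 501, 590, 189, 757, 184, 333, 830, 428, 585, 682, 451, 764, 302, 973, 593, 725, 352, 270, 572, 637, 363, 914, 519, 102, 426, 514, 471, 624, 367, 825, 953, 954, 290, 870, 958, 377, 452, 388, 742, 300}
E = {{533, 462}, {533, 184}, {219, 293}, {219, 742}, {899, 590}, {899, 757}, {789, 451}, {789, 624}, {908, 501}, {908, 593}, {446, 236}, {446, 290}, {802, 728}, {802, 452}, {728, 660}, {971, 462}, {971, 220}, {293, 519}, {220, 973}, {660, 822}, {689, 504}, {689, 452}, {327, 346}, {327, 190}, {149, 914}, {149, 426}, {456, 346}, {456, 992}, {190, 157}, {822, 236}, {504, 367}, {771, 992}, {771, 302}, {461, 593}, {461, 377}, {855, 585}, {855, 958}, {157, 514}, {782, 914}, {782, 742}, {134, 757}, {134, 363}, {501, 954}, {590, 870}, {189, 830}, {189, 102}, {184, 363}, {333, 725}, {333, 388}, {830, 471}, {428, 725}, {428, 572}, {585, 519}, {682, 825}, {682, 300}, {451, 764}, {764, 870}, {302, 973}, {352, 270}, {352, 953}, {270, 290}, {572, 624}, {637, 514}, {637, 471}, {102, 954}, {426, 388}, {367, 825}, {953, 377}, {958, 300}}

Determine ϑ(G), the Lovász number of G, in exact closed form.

Vertex 585 has 2 neighbors: 855, 519.
deg(270) = 2; N(270) = {352, 290}.
N(388) = {333, 426}, |N(388)| = 2.
N(290) = {446, 270}, |N(290)| = 2.
Regular of degree 2 on 69 vertices: connected 2-regular on 69 ⇒ C_{69}.
Distinct eigenvalues (to 3 d.p.): [2.0, 1.992, 1.967, 1.926, 1.869, 1.796, 1.709, 1.607, 1.492, 1.365, 1.227, 1.078, 0.92, 0.755, 0.583, 0.407, 0.227, 0.046, -0.136, -0.317, -0.496, -0.67, -0.838, -1.0, -1.153, -1.297, -1.43, -1.551, -1.66, -1.754, -1.834, -1.899, -1.948, -1.981, -1.998].
−69·(-2*cos(pi/69)) / ((2)−(-2*cos(pi/69))) = 69*cos(pi/69)/(cos(pi/69) + 1) = ϑ(G).
Numerically 34.48211410.
34 ≤ 69*cos(pi/69)/(cos(pi/69) + 1) ≤ 35: both strict.

69*cos(pi/69)/(cos(pi/69) + 1)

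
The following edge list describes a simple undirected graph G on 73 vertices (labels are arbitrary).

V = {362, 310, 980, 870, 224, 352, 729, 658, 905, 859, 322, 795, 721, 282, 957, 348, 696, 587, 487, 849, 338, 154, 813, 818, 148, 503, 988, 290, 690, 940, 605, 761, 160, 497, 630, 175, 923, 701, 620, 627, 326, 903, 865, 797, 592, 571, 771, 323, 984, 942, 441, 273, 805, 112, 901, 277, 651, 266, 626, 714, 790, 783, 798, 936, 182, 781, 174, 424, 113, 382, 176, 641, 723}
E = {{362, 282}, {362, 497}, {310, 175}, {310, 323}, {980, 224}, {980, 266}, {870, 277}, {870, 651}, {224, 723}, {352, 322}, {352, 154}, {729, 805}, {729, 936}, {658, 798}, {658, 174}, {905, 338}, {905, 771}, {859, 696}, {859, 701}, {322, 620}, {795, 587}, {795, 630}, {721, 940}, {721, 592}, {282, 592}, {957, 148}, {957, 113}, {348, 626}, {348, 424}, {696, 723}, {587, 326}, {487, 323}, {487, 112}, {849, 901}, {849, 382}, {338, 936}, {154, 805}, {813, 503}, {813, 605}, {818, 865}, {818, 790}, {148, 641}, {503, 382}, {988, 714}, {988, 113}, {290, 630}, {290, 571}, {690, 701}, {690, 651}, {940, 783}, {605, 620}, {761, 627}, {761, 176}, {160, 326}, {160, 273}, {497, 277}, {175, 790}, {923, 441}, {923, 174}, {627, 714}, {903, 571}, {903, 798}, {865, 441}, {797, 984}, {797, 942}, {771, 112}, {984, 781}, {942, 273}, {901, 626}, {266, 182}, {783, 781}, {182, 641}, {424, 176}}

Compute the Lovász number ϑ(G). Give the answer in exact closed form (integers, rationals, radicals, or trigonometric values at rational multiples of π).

73*cos(pi/73)/(cos(pi/73) + 1)

N(323) = {310, 487}, |N(323)| = 2.
N(813) = {503, 605}, |N(813)| = 2.
N(729) = {805, 936}, |N(729)| = 2.
N(905) = {338, 771}, |N(905)| = 2.
Every vertex has degree 2 (N=73); connected 2-regular on 73 ⇒ C_{73}.
spec(A) ≈ [2.0, 1.9926, 1.9704, 1.9337, 1.8826, 1.8176, 1.7392, 1.6478, 1.5443, 1.4293, 1.3038, 1.1686, 1.0247, 0.8733, 0.7154, 0.5522, 0.3849, 0.2148, 0.043, -0.129, -0.3001, -0.469, -0.6344, -0.7951, -0.9499, -1.0977, -1.2373, -1.3678, -1.4882, -1.5976, -1.6951, -1.7801, -1.8518, -1.9099, -1.9539, -1.9834, -1.9981] (distinct, 4 d.p.).
ϑ = −N·λ_min/(λ_max−λ_min) = −73·(-2*cos(pi/73))/(2−(-2*cos(pi/73))) = 73*cos(pi/73)/(cos(pi/73) + 1).
= 36.4830948… (decimal).
α=36, χ(Ḡ)=37; ϑ=73*cos(pi/73)/(cos(pi/73) + 1) lies between (both strict).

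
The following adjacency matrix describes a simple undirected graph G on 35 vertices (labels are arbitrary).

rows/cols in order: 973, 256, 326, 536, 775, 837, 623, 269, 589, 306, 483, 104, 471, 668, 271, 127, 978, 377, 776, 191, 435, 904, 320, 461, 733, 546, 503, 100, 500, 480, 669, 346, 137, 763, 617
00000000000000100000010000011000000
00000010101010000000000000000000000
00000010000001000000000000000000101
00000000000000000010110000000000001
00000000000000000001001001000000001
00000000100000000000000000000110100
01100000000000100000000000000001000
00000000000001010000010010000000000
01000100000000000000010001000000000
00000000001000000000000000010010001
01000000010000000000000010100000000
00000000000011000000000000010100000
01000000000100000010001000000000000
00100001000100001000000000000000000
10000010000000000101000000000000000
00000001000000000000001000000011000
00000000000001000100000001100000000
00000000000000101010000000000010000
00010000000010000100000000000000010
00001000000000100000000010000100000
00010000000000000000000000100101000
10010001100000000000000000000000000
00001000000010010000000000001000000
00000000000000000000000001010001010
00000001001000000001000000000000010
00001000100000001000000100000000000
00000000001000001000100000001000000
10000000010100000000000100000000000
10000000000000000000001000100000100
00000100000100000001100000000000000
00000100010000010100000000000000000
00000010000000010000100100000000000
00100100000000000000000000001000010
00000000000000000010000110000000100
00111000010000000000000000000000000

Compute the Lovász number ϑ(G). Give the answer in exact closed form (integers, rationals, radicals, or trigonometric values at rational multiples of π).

N(763) = {776, 461, 733, 137}, |N(763)| = 4.
deg(377) = 4; N(377) = {271, 978, 776, 669}.
deg(104) = 4; N(104) = {471, 668, 100, 480}.
Vertex 837 has 4 neighbors: 589, 480, 669, 137.
4-regular, N=35; this is K(7,3), the Kneser graph.
The 4 distinct eigenvalues: [4.0, 2.0, -1.0, -3.0].
Lovász: ϑ = −35(-3)/(4+-1*(-3)) = 15.
ϑ(G) ≈ 15.0000.

15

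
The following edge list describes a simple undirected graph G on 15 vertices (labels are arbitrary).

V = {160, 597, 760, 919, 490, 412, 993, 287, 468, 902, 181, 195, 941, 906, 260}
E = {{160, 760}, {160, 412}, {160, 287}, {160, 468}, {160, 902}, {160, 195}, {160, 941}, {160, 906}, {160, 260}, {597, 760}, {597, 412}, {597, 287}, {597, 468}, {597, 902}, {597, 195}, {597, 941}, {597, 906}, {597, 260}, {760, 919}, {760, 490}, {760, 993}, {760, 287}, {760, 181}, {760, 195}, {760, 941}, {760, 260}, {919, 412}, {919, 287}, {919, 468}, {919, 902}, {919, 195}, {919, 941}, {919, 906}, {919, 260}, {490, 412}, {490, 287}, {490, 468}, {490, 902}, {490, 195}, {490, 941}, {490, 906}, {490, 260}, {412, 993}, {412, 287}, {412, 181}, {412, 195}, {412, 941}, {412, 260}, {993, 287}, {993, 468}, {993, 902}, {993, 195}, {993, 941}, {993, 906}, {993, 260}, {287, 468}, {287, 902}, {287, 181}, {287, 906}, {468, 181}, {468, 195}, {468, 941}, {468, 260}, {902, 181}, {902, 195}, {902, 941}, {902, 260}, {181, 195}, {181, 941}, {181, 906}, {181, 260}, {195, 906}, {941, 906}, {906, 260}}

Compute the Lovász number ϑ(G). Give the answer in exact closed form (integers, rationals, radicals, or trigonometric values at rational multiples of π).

6

N(760) = {160, 597, 919, 490, 993, 287, 181, 195, 941, 260}, |N(760)| = 10.
N(412) = {160, 597, 919, 490, 993, 287, 181, 195, 941, 260}, |N(412)| = 10.
Vertex 181 has 9 neighbors: 760, 412, 287, 468, 902, 195, 941, 906, 260.
deg(490) = 9; N(490) = {760, 412, 287, 468, 902, 195, 941, 906, 260}.
Complete multipartite on [6, 5, 4]: sandwich collapses at ϑ=6.
≈ 6.000000000 (to 9 d.p.).
α=6, χ(Ḡ)=6; ϑ=6 lies between (collapsed).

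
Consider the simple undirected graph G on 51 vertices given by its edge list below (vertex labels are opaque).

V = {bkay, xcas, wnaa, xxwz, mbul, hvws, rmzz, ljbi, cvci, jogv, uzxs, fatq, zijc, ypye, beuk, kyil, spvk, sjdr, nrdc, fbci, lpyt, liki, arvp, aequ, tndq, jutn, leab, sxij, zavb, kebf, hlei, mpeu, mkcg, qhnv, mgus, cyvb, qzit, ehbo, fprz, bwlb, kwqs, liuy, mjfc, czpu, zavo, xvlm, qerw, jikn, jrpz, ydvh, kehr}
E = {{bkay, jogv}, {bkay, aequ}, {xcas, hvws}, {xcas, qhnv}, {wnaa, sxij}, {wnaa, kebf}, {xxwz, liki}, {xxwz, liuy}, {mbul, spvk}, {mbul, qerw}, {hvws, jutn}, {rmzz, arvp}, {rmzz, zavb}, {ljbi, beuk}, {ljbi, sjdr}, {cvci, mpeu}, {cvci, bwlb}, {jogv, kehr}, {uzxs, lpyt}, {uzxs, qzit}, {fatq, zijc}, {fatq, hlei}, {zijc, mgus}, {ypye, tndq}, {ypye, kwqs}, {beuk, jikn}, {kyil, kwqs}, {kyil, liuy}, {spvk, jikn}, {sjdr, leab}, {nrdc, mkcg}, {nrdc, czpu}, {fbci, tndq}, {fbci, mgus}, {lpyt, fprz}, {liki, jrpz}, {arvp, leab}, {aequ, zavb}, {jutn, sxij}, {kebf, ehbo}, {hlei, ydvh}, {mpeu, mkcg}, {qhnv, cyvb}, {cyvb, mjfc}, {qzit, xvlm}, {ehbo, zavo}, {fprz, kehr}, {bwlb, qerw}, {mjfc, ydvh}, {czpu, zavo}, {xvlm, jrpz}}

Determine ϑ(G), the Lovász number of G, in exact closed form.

51*cos(pi/51)/(cos(pi/51) + 1)

deg(uzxs) = 2; N(uzxs) = {lpyt, qzit}.
N(xvlm) = {qzit, jrpz}, |N(xvlm)| = 2.
Vertex qhnv has 2 neighbors: xcas, cyvb.
Vertex zavo has 2 neighbors: ehbo, czpu.
G on 51 vertices is 2-regular; connected 2-regular on 51 ⇒ C_{51}.
The 26 distinct eigenvalues: [2.0, 1.984841, 1.939594, 1.864944, 1.762024, 1.632394, 1.478018, 1.301237, 1.10473, 0.891477, 0.66471, 0.427866, 0.184537, -0.06159, -0.306783, -0.547326, -0.779572, -1.0, -1.205269, -1.392268, -1.558161, -1.700434, -1.816931, -1.905884, -1.965946, -1.996207].
Lovász (edge-transitive): ϑ = −51·(-2*cos(pi/51))/((2)−(-2*cos(pi/51))) = 51*cos(pi/51)/(cos(pi/51) + 1).
= 25.4758… (decimal).
25 ≤ 51*cos(pi/51)/(cos(pi/51) + 1) ≤ 26: both strict.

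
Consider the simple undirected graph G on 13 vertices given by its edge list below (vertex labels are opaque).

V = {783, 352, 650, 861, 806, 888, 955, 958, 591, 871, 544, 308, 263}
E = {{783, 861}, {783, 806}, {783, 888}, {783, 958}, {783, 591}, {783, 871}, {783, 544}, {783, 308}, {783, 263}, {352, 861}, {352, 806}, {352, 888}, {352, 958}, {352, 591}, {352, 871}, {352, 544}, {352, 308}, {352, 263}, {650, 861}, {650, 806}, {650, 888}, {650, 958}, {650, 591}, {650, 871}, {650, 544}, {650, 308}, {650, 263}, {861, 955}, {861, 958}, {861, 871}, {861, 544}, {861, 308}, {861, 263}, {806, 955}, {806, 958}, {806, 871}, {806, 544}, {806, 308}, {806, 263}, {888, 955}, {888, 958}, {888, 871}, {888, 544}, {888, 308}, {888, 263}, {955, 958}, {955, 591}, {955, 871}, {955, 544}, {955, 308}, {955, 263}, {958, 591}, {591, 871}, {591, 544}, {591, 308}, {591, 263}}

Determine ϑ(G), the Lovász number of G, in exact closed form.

5

Vertex 806 has 9 neighbors: 783, 352, 650, 955, 958, 871, 544, 308, 263.
deg(544) = 8; N(544) = {783, 352, 650, 861, 806, 888, 955, 591}.
deg(263) = 8; N(263) = {783, 352, 650, 861, 806, 888, 955, 591}.
deg(308) = 8; N(308) = {783, 352, 650, 861, 806, 888, 955, 591}.
G = K_{5,4,4}: α = 5 = χ(Ḡ), so ϑ = 5.
ϑ(G) ≈ 5.000000.
Lovász sandwich 5 ≤ 5 ≤ 5: collapsed.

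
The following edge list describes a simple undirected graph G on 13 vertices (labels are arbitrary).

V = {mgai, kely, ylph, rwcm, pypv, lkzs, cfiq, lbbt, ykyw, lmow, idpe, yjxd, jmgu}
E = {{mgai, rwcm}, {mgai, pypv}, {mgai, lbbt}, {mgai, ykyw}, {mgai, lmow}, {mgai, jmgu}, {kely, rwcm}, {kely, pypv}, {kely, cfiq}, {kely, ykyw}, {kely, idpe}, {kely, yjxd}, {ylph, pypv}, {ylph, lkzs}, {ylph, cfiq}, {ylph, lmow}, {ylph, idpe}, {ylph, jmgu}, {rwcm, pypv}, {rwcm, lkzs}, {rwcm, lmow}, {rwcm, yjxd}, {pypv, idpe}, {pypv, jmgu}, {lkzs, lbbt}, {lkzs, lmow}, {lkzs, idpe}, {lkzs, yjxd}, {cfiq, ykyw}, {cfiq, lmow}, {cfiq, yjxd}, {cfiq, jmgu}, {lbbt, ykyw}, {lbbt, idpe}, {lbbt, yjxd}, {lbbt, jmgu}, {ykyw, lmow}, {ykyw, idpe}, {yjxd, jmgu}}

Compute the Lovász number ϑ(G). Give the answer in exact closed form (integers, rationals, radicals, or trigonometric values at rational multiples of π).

N(yjxd) = {kely, rwcm, lkzs, cfiq, lbbt, jmgu}, |N(yjxd)| = 6.
Vertex jmgu has 6 neighbors: mgai, ylph, pypv, cfiq, lbbt, yjxd.
deg(lmow) = 6; N(lmow) = {mgai, ylph, rwcm, lkzs, cfiq, ykyw}.
Vertex ykyw has 6 neighbors: mgai, kely, cfiq, lbbt, lmow, idpe.
deg(v) = 6 for all v (|V|=13); SR(13,6,2,3) — a Paley graph.
A has 3 distinct eigenvalues ≈ [6.0, 1.303, -2.303].
Lovász (edge-transitive): ϑ = −13·(-sqrt(13)/2 - 1/2)/((6)−(-sqrt(13)/2 - 1/2)) = sqrt(13).
= 3.6055513… (decimal).

sqrt(13)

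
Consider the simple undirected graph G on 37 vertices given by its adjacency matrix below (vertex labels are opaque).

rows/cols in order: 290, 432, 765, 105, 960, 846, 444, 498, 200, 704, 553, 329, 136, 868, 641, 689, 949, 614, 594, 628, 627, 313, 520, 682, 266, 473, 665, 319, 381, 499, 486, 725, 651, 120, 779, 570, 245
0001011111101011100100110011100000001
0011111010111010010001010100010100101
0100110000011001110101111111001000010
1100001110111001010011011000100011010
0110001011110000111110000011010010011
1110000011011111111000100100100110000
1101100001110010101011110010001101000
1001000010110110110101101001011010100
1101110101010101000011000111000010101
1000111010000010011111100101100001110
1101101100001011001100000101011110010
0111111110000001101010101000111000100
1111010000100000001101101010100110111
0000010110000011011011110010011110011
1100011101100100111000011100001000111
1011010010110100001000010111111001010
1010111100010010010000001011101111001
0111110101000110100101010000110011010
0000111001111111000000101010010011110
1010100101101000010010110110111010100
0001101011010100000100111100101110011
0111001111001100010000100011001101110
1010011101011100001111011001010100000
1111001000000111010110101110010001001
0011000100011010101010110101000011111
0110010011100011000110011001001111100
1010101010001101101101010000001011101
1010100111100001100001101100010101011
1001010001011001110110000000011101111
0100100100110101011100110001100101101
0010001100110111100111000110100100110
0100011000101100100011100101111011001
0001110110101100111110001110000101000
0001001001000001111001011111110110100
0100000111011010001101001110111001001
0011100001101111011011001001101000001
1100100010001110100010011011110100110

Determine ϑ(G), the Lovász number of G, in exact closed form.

N(665) = {290, 765, 960, 444, 200, 136, 868, 689, 949, 594, 628, 313, 682, 486, 651, 120, 779, 245}, |N(665)| = 18.
Vertex 499 has 18 neighbors: 432, 960, 498, 553, 329, 868, 689, 614, 594, 628, 520, 682, 319, 381, 725, 120, 779, 245.
deg(651) = 18; N(651) = {105, 960, 846, 498, 200, 553, 136, 868, 949, 614, 594, 628, 627, 266, 473, 665, 725, 120}.
Vertex 553 has 18 neighbors: 290, 432, 105, 960, 444, 498, 136, 641, 689, 594, 628, 473, 319, 499, 486, 725, 651, 570.
deg(v) = 18 for all v (|V|=37); strongly regular (37,18,8,9).
A has 3 distinct eigenvalues ≈ [18.0, 2.5414, -3.5414].
Lovász: ϑ = −37(-sqrt(37)/2 - 1/2)/(18+-(-sqrt(37)/2 - 1/2)) = sqrt(37).
Numerically 6.08276.

sqrt(37)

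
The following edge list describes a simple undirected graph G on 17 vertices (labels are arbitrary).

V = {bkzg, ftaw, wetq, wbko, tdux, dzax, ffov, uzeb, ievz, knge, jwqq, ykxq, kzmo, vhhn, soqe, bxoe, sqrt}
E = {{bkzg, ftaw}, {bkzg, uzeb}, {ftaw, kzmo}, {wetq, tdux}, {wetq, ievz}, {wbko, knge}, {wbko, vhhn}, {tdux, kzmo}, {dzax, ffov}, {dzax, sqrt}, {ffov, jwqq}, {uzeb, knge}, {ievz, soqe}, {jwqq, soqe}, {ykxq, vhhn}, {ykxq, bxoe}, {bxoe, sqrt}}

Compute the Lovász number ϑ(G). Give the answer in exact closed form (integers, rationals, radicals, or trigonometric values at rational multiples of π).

Vertex tdux has 2 neighbors: wetq, kzmo.
Vertex ykxq has 2 neighbors: vhhn, bxoe.
deg(ievz) = 2; N(ievz) = {wetq, soqe}.
N(kzmo) = {ftaw, tdux}, |N(kzmo)| = 2.
17-vertex 2-regular graph: connected 2-regular on 17 ⇒ C_{17}.
spec(A) ≈ [2.0, 1.8649, 1.478, 0.8915, 0.1845, -0.5473, -1.2053, -1.7004, -1.9659] (distinct, 4 d.p.).
ϑ = −N·λ_min/(λ_max−λ_min) = −17·(-2*cos(pi/17))/(2−(-2*cos(pi/17))) = 17*cos(pi/17)/(cos(pi/17) + 1).
ϑ(G) ≈ 8.4270.
Sandwich: α(G)=8 ≤ ϑ(G)=17*cos(pi/17)/(cos(pi/17) + 1) ≤ χ(Ḡ)=9 (both strict).

17*cos(pi/17)/(cos(pi/17) + 1)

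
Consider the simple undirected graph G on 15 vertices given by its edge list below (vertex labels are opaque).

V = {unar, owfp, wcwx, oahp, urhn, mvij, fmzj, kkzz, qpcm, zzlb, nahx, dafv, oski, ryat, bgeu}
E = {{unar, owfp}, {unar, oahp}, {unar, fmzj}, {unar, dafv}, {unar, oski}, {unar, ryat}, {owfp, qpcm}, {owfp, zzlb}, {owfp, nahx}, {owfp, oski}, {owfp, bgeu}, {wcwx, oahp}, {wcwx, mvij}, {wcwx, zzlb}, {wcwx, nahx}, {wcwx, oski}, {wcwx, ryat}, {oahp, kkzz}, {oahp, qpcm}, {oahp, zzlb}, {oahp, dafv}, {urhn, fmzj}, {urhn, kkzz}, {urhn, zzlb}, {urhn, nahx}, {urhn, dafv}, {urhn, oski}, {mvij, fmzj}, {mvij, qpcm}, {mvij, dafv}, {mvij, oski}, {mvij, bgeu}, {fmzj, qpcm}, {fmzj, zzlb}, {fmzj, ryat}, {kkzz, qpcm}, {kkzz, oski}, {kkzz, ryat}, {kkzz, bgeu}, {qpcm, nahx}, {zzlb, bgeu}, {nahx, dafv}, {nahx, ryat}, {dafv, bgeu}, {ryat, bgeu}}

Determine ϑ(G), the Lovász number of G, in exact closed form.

deg(oahp) = 6; N(oahp) = {unar, wcwx, kkzz, qpcm, zzlb, dafv}.
N(qpcm) = {owfp, oahp, mvij, fmzj, kkzz, nahx}, |N(qpcm)| = 6.
N(wcwx) = {oahp, mvij, zzlb, nahx, oski, ryat}, |N(wcwx)| = 6.
Vertex fmzj has 6 neighbors: unar, urhn, mvij, qpcm, zzlb, ryat.
G on 15 vertices is 6-regular; Kneser-type, 2-subsets of [6].
A has 3 distinct eigenvalues ≈ [6.0, 1.0, -3.0].
With N=15: ϑ(G) = 15·(-1*(-3))/(6−(-3)) = 5.
Numerically 5.00000000.

5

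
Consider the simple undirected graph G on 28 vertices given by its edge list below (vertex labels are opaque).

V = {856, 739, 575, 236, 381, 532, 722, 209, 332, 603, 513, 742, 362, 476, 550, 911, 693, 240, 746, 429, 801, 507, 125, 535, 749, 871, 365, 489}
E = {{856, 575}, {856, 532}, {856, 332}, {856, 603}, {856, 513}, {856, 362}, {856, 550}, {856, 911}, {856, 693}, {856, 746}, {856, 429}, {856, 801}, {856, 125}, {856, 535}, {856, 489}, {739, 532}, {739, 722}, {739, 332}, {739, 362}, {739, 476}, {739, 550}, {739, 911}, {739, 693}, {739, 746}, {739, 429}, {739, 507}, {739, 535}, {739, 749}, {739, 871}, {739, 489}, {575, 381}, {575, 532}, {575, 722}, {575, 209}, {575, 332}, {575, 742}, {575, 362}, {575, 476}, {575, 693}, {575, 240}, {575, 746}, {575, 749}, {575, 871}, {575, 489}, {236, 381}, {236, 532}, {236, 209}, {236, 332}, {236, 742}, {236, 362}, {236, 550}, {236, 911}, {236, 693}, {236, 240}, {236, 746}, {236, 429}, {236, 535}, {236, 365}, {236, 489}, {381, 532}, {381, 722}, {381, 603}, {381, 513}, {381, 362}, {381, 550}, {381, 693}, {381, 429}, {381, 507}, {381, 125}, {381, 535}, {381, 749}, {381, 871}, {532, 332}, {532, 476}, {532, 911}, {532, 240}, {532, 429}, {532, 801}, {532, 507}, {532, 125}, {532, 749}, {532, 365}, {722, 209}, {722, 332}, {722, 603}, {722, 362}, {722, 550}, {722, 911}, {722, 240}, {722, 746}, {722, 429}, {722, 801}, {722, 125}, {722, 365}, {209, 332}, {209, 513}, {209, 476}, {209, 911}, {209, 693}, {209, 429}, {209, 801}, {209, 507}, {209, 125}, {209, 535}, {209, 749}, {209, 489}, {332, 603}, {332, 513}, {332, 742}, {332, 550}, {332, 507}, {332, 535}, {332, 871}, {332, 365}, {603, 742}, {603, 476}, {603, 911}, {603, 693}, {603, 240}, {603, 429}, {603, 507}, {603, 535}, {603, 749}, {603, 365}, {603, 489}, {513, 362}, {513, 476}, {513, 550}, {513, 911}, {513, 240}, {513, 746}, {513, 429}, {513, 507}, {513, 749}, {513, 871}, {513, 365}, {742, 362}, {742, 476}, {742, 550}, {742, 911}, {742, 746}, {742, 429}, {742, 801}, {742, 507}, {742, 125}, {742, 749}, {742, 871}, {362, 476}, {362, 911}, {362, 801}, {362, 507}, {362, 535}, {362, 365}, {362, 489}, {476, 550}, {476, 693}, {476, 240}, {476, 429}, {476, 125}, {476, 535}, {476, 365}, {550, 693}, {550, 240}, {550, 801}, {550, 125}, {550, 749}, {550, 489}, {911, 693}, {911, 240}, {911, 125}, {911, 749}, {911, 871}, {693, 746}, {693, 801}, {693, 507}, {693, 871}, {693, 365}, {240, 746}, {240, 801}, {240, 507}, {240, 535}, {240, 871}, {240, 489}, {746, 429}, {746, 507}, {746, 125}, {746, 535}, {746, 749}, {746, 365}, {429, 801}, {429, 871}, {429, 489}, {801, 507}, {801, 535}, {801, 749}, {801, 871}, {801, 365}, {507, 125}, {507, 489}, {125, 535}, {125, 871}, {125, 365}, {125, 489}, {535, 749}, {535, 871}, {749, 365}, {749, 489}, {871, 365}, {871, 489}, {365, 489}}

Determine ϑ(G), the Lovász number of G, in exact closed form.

7

deg(476) = 15; N(476) = {739, 575, 532, 209, 603, 513, 742, 362, 550, 693, 240, 429, 125, 535, 365}.
N(365) = {236, 532, 722, 332, 603, 513, 362, 476, 693, 746, 801, 125, 749, 871, 489}, |N(365)| = 15.
N(489) = {856, 739, 575, 236, 209, 603, 362, 550, 240, 429, 507, 125, 749, 871, 365}, |N(489)| = 15.
deg(856) = 15; N(856) = {575, 532, 332, 603, 513, 362, 550, 911, 693, 746, 429, 801, 125, 535, 489}.
28-vertex 15-regular graph: Kneser-type, 2-subsets of [8].
Distinct eigenvalues (to 3 d.p.): [15.0, 1.0, -5.0].
Lovász (edge-transitive): ϑ = −28·(-5)/((15)−(-5)) = 7.
= 7.0000… (decimal).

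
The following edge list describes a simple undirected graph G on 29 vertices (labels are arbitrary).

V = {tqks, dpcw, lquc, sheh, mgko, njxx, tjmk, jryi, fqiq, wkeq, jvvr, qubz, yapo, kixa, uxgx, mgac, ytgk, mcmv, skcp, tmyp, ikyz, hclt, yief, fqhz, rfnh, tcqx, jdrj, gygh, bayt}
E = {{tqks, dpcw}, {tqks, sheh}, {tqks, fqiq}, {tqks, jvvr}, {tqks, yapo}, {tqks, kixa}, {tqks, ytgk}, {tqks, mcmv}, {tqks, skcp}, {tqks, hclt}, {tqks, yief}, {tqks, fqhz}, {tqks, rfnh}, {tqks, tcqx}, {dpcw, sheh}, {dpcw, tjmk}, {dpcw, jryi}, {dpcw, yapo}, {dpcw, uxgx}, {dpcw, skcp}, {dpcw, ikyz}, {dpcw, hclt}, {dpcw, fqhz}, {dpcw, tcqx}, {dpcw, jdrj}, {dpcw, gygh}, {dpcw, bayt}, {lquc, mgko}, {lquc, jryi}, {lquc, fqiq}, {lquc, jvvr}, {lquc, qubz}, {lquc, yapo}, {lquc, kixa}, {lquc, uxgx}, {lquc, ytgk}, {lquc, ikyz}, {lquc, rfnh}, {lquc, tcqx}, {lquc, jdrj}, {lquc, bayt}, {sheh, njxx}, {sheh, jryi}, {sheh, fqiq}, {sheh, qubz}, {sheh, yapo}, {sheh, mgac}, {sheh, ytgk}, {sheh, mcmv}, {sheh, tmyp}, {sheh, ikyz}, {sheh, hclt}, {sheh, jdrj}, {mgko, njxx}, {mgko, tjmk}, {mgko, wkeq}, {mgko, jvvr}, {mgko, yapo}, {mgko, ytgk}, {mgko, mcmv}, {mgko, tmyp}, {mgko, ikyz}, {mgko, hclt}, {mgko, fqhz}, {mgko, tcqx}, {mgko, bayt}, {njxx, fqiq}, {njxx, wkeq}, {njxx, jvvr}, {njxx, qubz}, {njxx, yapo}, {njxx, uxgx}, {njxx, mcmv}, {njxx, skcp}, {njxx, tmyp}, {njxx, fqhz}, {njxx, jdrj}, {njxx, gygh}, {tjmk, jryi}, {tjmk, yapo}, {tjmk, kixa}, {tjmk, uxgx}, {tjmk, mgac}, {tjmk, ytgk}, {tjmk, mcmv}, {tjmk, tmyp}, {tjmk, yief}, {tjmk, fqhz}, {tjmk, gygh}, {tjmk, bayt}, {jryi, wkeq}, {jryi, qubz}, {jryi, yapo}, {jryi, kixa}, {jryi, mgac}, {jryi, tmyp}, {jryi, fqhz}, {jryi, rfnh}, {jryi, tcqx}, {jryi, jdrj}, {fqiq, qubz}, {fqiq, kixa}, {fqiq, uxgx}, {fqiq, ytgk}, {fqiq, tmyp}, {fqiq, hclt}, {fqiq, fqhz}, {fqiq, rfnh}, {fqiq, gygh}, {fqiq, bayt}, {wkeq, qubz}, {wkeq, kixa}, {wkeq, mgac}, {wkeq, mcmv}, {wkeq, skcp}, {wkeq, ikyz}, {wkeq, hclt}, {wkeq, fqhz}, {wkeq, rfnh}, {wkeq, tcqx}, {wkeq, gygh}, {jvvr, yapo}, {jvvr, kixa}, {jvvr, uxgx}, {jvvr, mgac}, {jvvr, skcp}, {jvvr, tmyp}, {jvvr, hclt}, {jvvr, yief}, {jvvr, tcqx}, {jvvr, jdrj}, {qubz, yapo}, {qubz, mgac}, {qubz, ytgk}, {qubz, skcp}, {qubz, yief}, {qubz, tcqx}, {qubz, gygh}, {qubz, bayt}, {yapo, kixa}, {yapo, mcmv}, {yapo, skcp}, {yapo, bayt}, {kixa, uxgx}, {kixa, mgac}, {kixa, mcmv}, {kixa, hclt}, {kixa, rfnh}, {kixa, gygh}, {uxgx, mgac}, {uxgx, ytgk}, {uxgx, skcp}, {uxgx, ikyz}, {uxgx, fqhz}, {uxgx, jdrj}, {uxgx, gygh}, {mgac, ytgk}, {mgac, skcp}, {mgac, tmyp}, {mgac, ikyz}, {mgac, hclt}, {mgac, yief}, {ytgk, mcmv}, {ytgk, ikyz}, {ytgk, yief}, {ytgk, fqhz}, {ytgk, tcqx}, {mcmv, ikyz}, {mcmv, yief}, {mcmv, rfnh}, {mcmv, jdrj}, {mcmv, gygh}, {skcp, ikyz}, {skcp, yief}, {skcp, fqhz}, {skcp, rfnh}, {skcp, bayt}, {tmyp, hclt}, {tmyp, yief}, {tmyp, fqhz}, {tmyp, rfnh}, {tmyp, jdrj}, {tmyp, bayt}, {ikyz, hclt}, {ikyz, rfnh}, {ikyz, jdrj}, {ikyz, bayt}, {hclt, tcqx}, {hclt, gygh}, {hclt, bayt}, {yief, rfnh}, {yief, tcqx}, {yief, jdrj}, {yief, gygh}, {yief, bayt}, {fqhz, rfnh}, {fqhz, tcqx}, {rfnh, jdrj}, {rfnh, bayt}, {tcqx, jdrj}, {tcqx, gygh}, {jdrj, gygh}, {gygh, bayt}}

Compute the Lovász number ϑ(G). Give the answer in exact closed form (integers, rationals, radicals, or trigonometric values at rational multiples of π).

sqrt(29)

Vertex jdrj has 14 neighbors: dpcw, lquc, sheh, njxx, jryi, jvvr, uxgx, mcmv, tmyp, ikyz, yief, rfnh, tcqx, gygh.
deg(qubz) = 14; N(qubz) = {lquc, sheh, njxx, jryi, fqiq, wkeq, yapo, mgac, ytgk, skcp, yief, tcqx, gygh, bayt}.
N(jryi) = {dpcw, lquc, sheh, tjmk, wkeq, qubz, yapo, kixa, mgac, tmyp, fqhz, rfnh, tcqx, jdrj}, |N(jryi)| = 14.
Vertex dpcw has 14 neighbors: tqks, sheh, tjmk, jryi, yapo, uxgx, skcp, ikyz, hclt, fqhz, tcqx, jdrj, gygh, bayt.
14-regular, N=29; strongly regular (29,14,6,7).
The 3 distinct eigenvalues: [14.0, 2.192582, -3.192582].
Lovász (edge-transitive): ϑ = −29·(-sqrt(29)/2 - 1/2)/((14)−(-sqrt(29)/2 - 1/2)) = sqrt(29).
ϑ(G) ≈ 5.38516.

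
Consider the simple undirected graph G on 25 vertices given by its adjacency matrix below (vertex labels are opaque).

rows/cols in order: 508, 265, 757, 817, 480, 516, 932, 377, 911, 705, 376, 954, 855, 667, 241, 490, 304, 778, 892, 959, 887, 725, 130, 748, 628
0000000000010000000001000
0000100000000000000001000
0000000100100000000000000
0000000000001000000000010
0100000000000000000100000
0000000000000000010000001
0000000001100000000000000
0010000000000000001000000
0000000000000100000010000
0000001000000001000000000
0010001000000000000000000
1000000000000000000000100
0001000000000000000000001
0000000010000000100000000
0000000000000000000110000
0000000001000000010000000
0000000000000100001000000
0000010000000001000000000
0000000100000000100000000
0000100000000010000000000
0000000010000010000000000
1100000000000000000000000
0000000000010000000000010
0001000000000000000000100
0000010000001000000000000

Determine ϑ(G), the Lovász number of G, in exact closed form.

deg(241) = 2; N(241) = {959, 887}.
Vertex 516 has 2 neighbors: 778, 628.
N(508) = {954, 725}, |N(508)| = 2.
Vertex 376 has 2 neighbors: 757, 932.
25-vertex 2-regular graph: a single 25-cycle (edge-transitive).
Distinct eigenvalues (to 3 d.p.): [2.0, 1.937, 1.753, 1.458, 1.072, 0.618, 0.126, -0.375, -0.852, -1.275, -1.618, -1.86, -1.984].
Lovász (edge-transitive): ϑ = −25·(-2*cos(pi/25))/((2)−(-2*cos(pi/25))) = 25*cos(pi/25)/(cos(pi/25) + 1).
= 12.45052181… (decimal).
Check 12 ≤ 25*cos(pi/25)/(cos(pi/25) + 1) ≤ 13: both strict.

25*cos(pi/25)/(cos(pi/25) + 1)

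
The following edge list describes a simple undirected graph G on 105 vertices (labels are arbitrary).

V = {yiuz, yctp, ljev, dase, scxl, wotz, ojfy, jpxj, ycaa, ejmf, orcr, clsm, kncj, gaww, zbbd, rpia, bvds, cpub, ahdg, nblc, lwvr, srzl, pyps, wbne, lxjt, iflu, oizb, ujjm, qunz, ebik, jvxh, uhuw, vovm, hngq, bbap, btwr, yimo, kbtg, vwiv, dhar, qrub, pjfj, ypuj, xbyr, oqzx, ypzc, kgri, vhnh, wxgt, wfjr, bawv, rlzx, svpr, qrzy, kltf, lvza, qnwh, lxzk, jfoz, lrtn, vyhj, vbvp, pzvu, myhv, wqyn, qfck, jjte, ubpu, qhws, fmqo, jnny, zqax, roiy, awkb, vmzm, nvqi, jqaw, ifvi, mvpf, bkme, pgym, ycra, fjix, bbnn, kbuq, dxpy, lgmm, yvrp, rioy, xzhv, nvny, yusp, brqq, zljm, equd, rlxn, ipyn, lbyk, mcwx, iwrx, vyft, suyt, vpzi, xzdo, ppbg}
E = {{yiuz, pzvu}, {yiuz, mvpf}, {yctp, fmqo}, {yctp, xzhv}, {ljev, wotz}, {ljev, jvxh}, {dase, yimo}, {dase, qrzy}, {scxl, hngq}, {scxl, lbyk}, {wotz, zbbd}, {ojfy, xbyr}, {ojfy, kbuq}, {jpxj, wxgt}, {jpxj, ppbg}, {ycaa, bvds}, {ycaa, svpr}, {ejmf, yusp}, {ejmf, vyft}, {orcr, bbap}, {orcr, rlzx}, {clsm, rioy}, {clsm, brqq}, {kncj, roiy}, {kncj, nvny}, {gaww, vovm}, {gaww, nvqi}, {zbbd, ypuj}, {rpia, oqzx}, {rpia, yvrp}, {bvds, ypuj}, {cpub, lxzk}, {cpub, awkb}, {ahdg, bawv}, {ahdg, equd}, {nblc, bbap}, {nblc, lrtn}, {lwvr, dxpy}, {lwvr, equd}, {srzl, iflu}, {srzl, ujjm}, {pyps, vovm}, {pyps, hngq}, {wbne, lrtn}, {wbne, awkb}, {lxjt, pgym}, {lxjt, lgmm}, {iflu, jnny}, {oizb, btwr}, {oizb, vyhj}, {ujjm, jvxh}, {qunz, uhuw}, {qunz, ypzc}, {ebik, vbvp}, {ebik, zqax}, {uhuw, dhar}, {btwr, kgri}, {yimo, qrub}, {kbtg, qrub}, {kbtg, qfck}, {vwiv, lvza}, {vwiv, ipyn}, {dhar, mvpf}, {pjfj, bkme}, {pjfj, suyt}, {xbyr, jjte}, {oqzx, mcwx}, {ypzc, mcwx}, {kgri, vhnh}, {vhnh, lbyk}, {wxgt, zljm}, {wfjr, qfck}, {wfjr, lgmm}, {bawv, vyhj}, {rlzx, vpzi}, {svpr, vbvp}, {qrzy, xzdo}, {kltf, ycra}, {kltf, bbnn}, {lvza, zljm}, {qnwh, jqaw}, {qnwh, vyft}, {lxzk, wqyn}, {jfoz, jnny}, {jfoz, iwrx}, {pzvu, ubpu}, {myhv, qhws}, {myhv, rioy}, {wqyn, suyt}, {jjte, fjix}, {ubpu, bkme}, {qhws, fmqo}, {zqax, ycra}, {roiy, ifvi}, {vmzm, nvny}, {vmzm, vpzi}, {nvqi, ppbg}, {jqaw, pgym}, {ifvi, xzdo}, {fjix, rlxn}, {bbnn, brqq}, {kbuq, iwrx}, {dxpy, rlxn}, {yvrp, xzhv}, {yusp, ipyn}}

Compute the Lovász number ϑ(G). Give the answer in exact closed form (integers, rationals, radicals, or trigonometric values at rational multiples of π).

Vertex wotz has 2 neighbors: ljev, zbbd.
deg(cpub) = 2; N(cpub) = {lxzk, awkb}.
deg(bbnn) = 2; N(bbnn) = {kltf, brqq}.
Vertex xzhv has 2 neighbors: yctp, yvrp.
deg(v) = 2 for all v (|V|=105); a single 105-cycle (edge-transitive).
Distinct eigenvalues (to 3 d.p.): [2.0, 1.996, 1.986, 1.968, 1.943, 1.911, 1.872, 1.827, 1.775, 1.717, 1.652, 1.582, 1.506, 1.425, 1.338, 1.247, 1.151, 1.051, 0.948, 0.841, 0.731, 0.618, 0.503, 0.387, 0.268, 0.149, 0.03, -0.09, -0.209, -0.328, -0.445, -0.561, -0.675, -0.786, -0.895, -1.0, -1.102, -1.2, -1.293, -1.382, -1.466, -1.545, -1.618, -1.685, -1.747, -1.802, -1.851, -1.893, -1.928, -1.956, -1.978, -1.992, -1.999].
−105·(-2*cos(pi/105)) / ((2)−(-2*cos(pi/105))) = 105*cos(pi/105)/(cos(pi/105) + 1) = ϑ(G).
ϑ(G) ≈ 52.4882487.
α=52, χ(Ḡ)=53; ϑ=105*cos(pi/105)/(cos(pi/105) + 1) lies between (both strict).

105*cos(pi/105)/(cos(pi/105) + 1)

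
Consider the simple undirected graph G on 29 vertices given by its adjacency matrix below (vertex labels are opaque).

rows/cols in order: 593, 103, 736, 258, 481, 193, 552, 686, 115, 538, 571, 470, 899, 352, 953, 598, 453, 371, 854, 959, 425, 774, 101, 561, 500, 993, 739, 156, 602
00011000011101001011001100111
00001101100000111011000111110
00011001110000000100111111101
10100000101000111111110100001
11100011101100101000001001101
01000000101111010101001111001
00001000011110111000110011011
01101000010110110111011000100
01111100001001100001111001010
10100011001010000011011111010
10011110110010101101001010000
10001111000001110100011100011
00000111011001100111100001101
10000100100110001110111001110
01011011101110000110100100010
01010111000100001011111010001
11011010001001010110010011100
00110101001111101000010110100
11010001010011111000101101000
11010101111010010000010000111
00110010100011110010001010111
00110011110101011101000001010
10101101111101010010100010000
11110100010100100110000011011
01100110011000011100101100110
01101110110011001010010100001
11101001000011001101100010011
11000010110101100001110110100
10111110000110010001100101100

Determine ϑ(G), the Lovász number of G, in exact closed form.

deg(593) = 14; N(593) = {258, 481, 538, 571, 470, 352, 453, 854, 959, 101, 561, 739, 156, 602}.
deg(193) = 14; N(193) = {103, 115, 571, 470, 899, 352, 598, 371, 959, 101, 561, 500, 993, 602}.
N(470) = {593, 481, 193, 552, 686, 352, 953, 598, 371, 774, 101, 561, 156, 602}, |N(470)| = 14.
Vertex 959 has 14 neighbors: 593, 103, 258, 193, 686, 115, 538, 571, 899, 598, 774, 739, 156, 602.
Every vertex has degree 14 (N=29); Paley(29): SR with (k,λ,μ)=(14,6,7).
A has 3 distinct eigenvalues ≈ [14.0, 2.19258, -3.19258].
λ_max=14, λ_min=-sqrt(29)/2 - 1/2; ϑ = −29·λ_min/(λ_max−λ_min) = sqrt(29).
= 5.3852… (decimal).

sqrt(29)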